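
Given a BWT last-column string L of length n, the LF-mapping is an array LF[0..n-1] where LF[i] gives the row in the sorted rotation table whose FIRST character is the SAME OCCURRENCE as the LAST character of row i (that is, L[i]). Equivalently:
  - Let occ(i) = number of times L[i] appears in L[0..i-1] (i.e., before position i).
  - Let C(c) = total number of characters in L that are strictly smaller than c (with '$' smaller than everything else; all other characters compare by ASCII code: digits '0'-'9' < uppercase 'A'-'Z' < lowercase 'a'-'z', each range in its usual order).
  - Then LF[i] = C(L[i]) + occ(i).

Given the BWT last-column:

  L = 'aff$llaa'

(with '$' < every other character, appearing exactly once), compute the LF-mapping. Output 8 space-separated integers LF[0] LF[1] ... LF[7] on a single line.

Answer: 1 4 5 0 6 7 2 3

Derivation:
Char counts: '$':1, 'a':3, 'f':2, 'l':2
C (first-col start): C('$')=0, C('a')=1, C('f')=4, C('l')=6
L[0]='a': occ=0, LF[0]=C('a')+0=1+0=1
L[1]='f': occ=0, LF[1]=C('f')+0=4+0=4
L[2]='f': occ=1, LF[2]=C('f')+1=4+1=5
L[3]='$': occ=0, LF[3]=C('$')+0=0+0=0
L[4]='l': occ=0, LF[4]=C('l')+0=6+0=6
L[5]='l': occ=1, LF[5]=C('l')+1=6+1=7
L[6]='a': occ=1, LF[6]=C('a')+1=1+1=2
L[7]='a': occ=2, LF[7]=C('a')+2=1+2=3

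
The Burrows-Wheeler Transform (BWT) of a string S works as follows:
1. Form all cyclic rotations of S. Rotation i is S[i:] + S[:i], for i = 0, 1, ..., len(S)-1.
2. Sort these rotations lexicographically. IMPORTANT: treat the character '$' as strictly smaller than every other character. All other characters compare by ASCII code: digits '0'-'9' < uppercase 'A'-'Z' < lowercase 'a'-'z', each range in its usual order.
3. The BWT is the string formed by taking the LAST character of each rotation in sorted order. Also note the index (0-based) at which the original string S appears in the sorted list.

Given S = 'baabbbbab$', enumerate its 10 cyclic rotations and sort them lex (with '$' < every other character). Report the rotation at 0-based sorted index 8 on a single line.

All 10 rotations (rotation i = S[i:]+S[:i]):
  rot[0] = baabbbbab$
  rot[1] = aabbbbab$b
  rot[2] = abbbbab$ba
  rot[3] = bbbbab$baa
  rot[4] = bbbab$baab
  rot[5] = bbab$baabb
  rot[6] = bab$baabbb
  rot[7] = ab$baabbbb
  rot[8] = b$baabbbba
  rot[9] = $baabbbbab
Sorted (with $ < everything):
  sorted[0] = $baabbbbab
  sorted[1] = aabbbbab$b
  sorted[2] = ab$baabbbb
  sorted[3] = abbbbab$ba
  sorted[4] = b$baabbbba
  sorted[5] = baabbbbab$
  sorted[6] = bab$baabbb
  sorted[7] = bbab$baabb
  sorted[8] = bbbab$baab
  sorted[9] = bbbbab$baa
sorted[8] = bbbab$baab

Answer: bbbab$baab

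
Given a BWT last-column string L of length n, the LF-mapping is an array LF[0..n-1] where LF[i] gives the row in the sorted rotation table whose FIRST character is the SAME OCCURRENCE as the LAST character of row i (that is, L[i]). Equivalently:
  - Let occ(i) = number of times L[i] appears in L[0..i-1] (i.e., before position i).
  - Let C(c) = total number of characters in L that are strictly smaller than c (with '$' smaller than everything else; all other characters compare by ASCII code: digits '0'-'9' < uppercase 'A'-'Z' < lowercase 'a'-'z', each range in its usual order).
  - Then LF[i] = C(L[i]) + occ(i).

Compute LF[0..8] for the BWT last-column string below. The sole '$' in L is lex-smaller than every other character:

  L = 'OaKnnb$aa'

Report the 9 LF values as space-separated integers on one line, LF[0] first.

Char counts: '$':1, 'K':1, 'O':1, 'a':3, 'b':1, 'n':2
C (first-col start): C('$')=0, C('K')=1, C('O')=2, C('a')=3, C('b')=6, C('n')=7
L[0]='O': occ=0, LF[0]=C('O')+0=2+0=2
L[1]='a': occ=0, LF[1]=C('a')+0=3+0=3
L[2]='K': occ=0, LF[2]=C('K')+0=1+0=1
L[3]='n': occ=0, LF[3]=C('n')+0=7+0=7
L[4]='n': occ=1, LF[4]=C('n')+1=7+1=8
L[5]='b': occ=0, LF[5]=C('b')+0=6+0=6
L[6]='$': occ=0, LF[6]=C('$')+0=0+0=0
L[7]='a': occ=1, LF[7]=C('a')+1=3+1=4
L[8]='a': occ=2, LF[8]=C('a')+2=3+2=5

Answer: 2 3 1 7 8 6 0 4 5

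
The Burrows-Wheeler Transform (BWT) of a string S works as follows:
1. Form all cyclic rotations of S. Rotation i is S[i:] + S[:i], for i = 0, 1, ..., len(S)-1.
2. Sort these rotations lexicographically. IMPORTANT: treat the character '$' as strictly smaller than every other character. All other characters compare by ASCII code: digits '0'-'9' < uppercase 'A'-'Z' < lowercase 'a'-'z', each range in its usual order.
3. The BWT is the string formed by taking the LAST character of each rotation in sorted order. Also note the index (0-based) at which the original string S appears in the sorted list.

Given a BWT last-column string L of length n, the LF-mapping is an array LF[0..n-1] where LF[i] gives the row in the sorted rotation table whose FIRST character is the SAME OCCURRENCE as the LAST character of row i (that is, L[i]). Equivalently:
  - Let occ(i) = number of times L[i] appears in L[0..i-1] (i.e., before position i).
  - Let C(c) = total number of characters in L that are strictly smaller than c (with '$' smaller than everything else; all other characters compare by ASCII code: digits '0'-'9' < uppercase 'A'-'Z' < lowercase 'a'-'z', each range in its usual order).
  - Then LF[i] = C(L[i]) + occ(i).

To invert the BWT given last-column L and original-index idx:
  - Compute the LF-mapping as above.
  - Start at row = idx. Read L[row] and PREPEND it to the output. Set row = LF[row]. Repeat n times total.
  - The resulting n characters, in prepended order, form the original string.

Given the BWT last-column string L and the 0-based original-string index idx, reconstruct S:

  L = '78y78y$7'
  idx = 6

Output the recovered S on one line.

Answer: y77y887$

Derivation:
LF mapping: 1 4 6 2 5 7 0 3
Walk LF starting at row 6, prepending L[row]:
  step 1: row=6, L[6]='$', prepend. Next row=LF[6]=0
  step 2: row=0, L[0]='7', prepend. Next row=LF[0]=1
  step 3: row=1, L[1]='8', prepend. Next row=LF[1]=4
  step 4: row=4, L[4]='8', prepend. Next row=LF[4]=5
  step 5: row=5, L[5]='y', prepend. Next row=LF[5]=7
  step 6: row=7, L[7]='7', prepend. Next row=LF[7]=3
  step 7: row=3, L[3]='7', prepend. Next row=LF[3]=2
  step 8: row=2, L[2]='y', prepend. Next row=LF[2]=6
Reversed output: y77y887$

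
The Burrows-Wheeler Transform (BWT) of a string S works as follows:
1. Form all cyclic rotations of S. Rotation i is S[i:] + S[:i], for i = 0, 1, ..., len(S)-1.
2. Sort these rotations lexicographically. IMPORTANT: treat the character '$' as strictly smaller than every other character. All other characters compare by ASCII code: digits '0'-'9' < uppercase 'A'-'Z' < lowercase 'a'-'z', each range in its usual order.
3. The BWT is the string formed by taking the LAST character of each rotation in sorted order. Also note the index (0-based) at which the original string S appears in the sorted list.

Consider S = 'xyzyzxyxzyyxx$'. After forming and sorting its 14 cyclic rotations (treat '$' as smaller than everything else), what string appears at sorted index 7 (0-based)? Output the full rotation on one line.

All 14 rotations (rotation i = S[i:]+S[:i]):
  rot[0] = xyzyzxyxzyyxx$
  rot[1] = yzyzxyxzyyxx$x
  rot[2] = zyzxyxzyyxx$xy
  rot[3] = yzxyxzyyxx$xyz
  rot[4] = zxyxzyyxx$xyzy
  rot[5] = xyxzyyxx$xyzyz
  rot[6] = yxzyyxx$xyzyzx
  rot[7] = xzyyxx$xyzyzxy
  rot[8] = zyyxx$xyzyzxyx
  rot[9] = yyxx$xyzyzxyxz
  rot[10] = yxx$xyzyzxyxzy
  rot[11] = xx$xyzyzxyxzyy
  rot[12] = x$xyzyzxyxzyyx
  rot[13] = $xyzyzxyxzyyxx
Sorted (with $ < everything):
  sorted[0] = $xyzyzxyxzyyxx
  sorted[1] = x$xyzyzxyxzyyx
  sorted[2] = xx$xyzyzxyxzyy
  sorted[3] = xyxzyyxx$xyzyz
  sorted[4] = xyzyzxyxzyyxx$
  sorted[5] = xzyyxx$xyzyzxy
  sorted[6] = yxx$xyzyzxyxzy
  sorted[7] = yxzyyxx$xyzyzx
  sorted[8] = yyxx$xyzyzxyxz
  sorted[9] = yzxyxzyyxx$xyz
  sorted[10] = yzyzxyxzyyxx$x
  sorted[11] = zxyxzyyxx$xyzy
  sorted[12] = zyyxx$xyzyzxyx
  sorted[13] = zyzxyxzyyxx$xy
sorted[7] = yxzyyxx$xyzyzx

Answer: yxzyyxx$xyzyzx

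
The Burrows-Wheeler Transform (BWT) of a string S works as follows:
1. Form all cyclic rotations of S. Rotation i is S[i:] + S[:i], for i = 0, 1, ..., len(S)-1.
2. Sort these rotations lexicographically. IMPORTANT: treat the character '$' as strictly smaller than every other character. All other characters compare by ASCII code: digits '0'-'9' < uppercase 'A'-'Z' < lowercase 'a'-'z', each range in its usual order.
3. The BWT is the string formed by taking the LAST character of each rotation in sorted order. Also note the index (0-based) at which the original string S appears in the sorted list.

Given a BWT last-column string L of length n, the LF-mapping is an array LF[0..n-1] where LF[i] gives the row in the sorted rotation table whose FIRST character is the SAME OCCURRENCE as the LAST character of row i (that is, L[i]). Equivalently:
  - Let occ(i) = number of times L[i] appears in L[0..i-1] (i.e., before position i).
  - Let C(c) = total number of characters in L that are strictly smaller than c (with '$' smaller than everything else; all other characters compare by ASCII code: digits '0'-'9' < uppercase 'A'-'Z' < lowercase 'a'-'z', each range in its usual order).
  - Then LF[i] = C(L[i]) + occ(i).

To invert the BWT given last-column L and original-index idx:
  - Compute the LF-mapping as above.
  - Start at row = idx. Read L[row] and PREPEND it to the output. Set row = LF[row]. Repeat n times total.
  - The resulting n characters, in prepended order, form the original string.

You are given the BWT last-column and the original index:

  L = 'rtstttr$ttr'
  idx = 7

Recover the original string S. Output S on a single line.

LF mapping: 1 5 4 6 7 8 2 0 9 10 3
Walk LF starting at row 7, prepending L[row]:
  step 1: row=7, L[7]='$', prepend. Next row=LF[7]=0
  step 2: row=0, L[0]='r', prepend. Next row=LF[0]=1
  step 3: row=1, L[1]='t', prepend. Next row=LF[1]=5
  step 4: row=5, L[5]='t', prepend. Next row=LF[5]=8
  step 5: row=8, L[8]='t', prepend. Next row=LF[8]=9
  step 6: row=9, L[9]='t', prepend. Next row=LF[9]=10
  step 7: row=10, L[10]='r', prepend. Next row=LF[10]=3
  step 8: row=3, L[3]='t', prepend. Next row=LF[3]=6
  step 9: row=6, L[6]='r', prepend. Next row=LF[6]=2
  step 10: row=2, L[2]='s', prepend. Next row=LF[2]=4
  step 11: row=4, L[4]='t', prepend. Next row=LF[4]=7
Reversed output: tsrtrttttr$

Answer: tsrtrttttr$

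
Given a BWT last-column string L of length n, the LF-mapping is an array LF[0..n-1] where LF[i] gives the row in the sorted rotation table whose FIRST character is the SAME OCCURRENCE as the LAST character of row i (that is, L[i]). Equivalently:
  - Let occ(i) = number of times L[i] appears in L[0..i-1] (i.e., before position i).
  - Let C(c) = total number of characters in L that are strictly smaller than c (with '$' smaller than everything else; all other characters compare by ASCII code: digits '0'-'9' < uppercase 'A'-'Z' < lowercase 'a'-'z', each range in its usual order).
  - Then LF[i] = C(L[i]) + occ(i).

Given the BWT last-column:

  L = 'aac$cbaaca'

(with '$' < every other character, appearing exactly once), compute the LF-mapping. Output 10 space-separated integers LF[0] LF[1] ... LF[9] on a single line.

Answer: 1 2 7 0 8 6 3 4 9 5

Derivation:
Char counts: '$':1, 'a':5, 'b':1, 'c':3
C (first-col start): C('$')=0, C('a')=1, C('b')=6, C('c')=7
L[0]='a': occ=0, LF[0]=C('a')+0=1+0=1
L[1]='a': occ=1, LF[1]=C('a')+1=1+1=2
L[2]='c': occ=0, LF[2]=C('c')+0=7+0=7
L[3]='$': occ=0, LF[3]=C('$')+0=0+0=0
L[4]='c': occ=1, LF[4]=C('c')+1=7+1=8
L[5]='b': occ=0, LF[5]=C('b')+0=6+0=6
L[6]='a': occ=2, LF[6]=C('a')+2=1+2=3
L[7]='a': occ=3, LF[7]=C('a')+3=1+3=4
L[8]='c': occ=2, LF[8]=C('c')+2=7+2=9
L[9]='a': occ=4, LF[9]=C('a')+4=1+4=5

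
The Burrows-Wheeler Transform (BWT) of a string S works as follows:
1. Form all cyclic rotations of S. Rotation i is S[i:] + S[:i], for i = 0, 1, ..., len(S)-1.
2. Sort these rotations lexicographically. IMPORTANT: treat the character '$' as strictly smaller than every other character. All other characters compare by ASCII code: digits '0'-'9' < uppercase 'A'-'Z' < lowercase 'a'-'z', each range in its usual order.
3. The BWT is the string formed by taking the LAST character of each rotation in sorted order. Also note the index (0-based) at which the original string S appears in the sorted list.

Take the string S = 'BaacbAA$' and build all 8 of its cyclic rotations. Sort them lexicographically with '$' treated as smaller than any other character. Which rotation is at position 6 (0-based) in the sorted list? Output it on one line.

Answer: bAA$Baac

Derivation:
All 8 rotations (rotation i = S[i:]+S[:i]):
  rot[0] = BaacbAA$
  rot[1] = aacbAA$B
  rot[2] = acbAA$Ba
  rot[3] = cbAA$Baa
  rot[4] = bAA$Baac
  rot[5] = AA$Baacb
  rot[6] = A$BaacbA
  rot[7] = $BaacbAA
Sorted (with $ < everything):
  sorted[0] = $BaacbAA
  sorted[1] = A$BaacbA
  sorted[2] = AA$Baacb
  sorted[3] = BaacbAA$
  sorted[4] = aacbAA$B
  sorted[5] = acbAA$Ba
  sorted[6] = bAA$Baac
  sorted[7] = cbAA$Baa
sorted[6] = bAA$Baac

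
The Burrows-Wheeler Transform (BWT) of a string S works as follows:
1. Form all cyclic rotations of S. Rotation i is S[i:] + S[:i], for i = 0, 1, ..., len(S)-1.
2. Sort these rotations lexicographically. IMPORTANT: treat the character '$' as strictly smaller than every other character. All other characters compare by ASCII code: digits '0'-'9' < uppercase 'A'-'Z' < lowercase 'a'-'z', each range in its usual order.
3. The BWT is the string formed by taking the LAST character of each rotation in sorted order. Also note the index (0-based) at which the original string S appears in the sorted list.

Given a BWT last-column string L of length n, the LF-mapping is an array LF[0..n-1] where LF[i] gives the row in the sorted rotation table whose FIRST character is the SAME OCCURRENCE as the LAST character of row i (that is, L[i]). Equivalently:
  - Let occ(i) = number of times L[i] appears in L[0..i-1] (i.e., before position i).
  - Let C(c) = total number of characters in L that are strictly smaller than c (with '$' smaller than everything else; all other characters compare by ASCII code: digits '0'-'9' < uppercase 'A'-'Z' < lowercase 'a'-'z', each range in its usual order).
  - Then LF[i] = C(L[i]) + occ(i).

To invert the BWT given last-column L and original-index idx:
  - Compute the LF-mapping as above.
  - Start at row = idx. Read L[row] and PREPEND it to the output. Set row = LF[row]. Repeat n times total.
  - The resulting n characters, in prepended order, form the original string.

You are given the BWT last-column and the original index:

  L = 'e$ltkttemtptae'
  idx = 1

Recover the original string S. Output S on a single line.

LF mapping: 2 0 6 9 5 10 11 3 7 12 8 13 1 4
Walk LF starting at row 1, prepending L[row]:
  step 1: row=1, L[1]='$', prepend. Next row=LF[1]=0
  step 2: row=0, L[0]='e', prepend. Next row=LF[0]=2
  step 3: row=2, L[2]='l', prepend. Next row=LF[2]=6
  step 4: row=6, L[6]='t', prepend. Next row=LF[6]=11
  step 5: row=11, L[11]='t', prepend. Next row=LF[11]=13
  step 6: row=13, L[13]='e', prepend. Next row=LF[13]=4
  step 7: row=4, L[4]='k', prepend. Next row=LF[4]=5
  step 8: row=5, L[5]='t', prepend. Next row=LF[5]=10
  step 9: row=10, L[10]='p', prepend. Next row=LF[10]=8
  step 10: row=8, L[8]='m', prepend. Next row=LF[8]=7
  step 11: row=7, L[7]='e', prepend. Next row=LF[7]=3
  step 12: row=3, L[3]='t', prepend. Next row=LF[3]=9
  step 13: row=9, L[9]='t', prepend. Next row=LF[9]=12
  step 14: row=12, L[12]='a', prepend. Next row=LF[12]=1
Reversed output: attemptkettle$

Answer: attemptkettle$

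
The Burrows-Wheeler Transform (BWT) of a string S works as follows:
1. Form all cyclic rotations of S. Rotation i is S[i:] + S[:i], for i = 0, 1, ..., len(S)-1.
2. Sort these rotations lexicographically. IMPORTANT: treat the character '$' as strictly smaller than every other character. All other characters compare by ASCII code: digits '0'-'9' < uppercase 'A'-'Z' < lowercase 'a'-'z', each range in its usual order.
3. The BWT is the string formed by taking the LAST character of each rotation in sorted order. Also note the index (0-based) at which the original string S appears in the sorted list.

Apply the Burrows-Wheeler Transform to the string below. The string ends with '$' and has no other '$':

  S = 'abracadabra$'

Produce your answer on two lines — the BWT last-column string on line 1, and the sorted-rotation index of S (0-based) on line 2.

Answer: ard$rcaaaabb
3

Derivation:
All 12 rotations (rotation i = S[i:]+S[:i]):
  rot[0] = abracadabra$
  rot[1] = bracadabra$a
  rot[2] = racadabra$ab
  rot[3] = acadabra$abr
  rot[4] = cadabra$abra
  rot[5] = adabra$abrac
  rot[6] = dabra$abraca
  rot[7] = abra$abracad
  rot[8] = bra$abracada
  rot[9] = ra$abracadab
  rot[10] = a$abracadabr
  rot[11] = $abracadabra
Sorted (with $ < everything):
  sorted[0] = $abracadabra  (last char: 'a')
  sorted[1] = a$abracadabr  (last char: 'r')
  sorted[2] = abra$abracad  (last char: 'd')
  sorted[3] = abracadabra$  (last char: '$')
  sorted[4] = acadabra$abr  (last char: 'r')
  sorted[5] = adabra$abrac  (last char: 'c')
  sorted[6] = bra$abracada  (last char: 'a')
  sorted[7] = bracadabra$a  (last char: 'a')
  sorted[8] = cadabra$abra  (last char: 'a')
  sorted[9] = dabra$abraca  (last char: 'a')
  sorted[10] = ra$abracadab  (last char: 'b')
  sorted[11] = racadabra$ab  (last char: 'b')
Last column: ard$rcaaaabb
Original string S is at sorted index 3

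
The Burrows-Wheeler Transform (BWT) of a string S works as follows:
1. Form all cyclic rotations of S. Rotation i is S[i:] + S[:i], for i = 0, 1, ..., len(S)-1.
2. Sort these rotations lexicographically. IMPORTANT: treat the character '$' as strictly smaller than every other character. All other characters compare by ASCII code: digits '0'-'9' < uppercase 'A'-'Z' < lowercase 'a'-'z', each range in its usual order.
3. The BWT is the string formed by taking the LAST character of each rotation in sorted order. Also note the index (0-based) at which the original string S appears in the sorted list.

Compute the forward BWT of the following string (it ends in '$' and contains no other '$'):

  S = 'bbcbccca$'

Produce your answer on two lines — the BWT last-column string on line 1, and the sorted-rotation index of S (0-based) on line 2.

Answer: ac$bccbcb
2

Derivation:
All 9 rotations (rotation i = S[i:]+S[:i]):
  rot[0] = bbcbccca$
  rot[1] = bcbccca$b
  rot[2] = cbccca$bb
  rot[3] = bccca$bbc
  rot[4] = ccca$bbcb
  rot[5] = cca$bbcbc
  rot[6] = ca$bbcbcc
  rot[7] = a$bbcbccc
  rot[8] = $bbcbccca
Sorted (with $ < everything):
  sorted[0] = $bbcbccca  (last char: 'a')
  sorted[1] = a$bbcbccc  (last char: 'c')
  sorted[2] = bbcbccca$  (last char: '$')
  sorted[3] = bcbccca$b  (last char: 'b')
  sorted[4] = bccca$bbc  (last char: 'c')
  sorted[5] = ca$bbcbcc  (last char: 'c')
  sorted[6] = cbccca$bb  (last char: 'b')
  sorted[7] = cca$bbcbc  (last char: 'c')
  sorted[8] = ccca$bbcb  (last char: 'b')
Last column: ac$bccbcb
Original string S is at sorted index 2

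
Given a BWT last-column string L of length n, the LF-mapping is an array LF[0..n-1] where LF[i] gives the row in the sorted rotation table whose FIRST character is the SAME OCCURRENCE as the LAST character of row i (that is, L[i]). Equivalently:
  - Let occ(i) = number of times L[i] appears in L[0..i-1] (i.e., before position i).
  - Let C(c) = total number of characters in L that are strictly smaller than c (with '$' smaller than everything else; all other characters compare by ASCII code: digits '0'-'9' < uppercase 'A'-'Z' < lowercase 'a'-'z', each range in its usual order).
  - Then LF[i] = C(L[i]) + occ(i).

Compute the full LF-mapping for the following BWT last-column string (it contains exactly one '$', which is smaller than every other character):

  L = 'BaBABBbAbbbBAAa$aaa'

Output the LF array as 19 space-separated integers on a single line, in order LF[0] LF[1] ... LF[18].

Answer: 5 10 6 1 7 8 15 2 16 17 18 9 3 4 11 0 12 13 14

Derivation:
Char counts: '$':1, 'A':4, 'B':5, 'a':5, 'b':4
C (first-col start): C('$')=0, C('A')=1, C('B')=5, C('a')=10, C('b')=15
L[0]='B': occ=0, LF[0]=C('B')+0=5+0=5
L[1]='a': occ=0, LF[1]=C('a')+0=10+0=10
L[2]='B': occ=1, LF[2]=C('B')+1=5+1=6
L[3]='A': occ=0, LF[3]=C('A')+0=1+0=1
L[4]='B': occ=2, LF[4]=C('B')+2=5+2=7
L[5]='B': occ=3, LF[5]=C('B')+3=5+3=8
L[6]='b': occ=0, LF[6]=C('b')+0=15+0=15
L[7]='A': occ=1, LF[7]=C('A')+1=1+1=2
L[8]='b': occ=1, LF[8]=C('b')+1=15+1=16
L[9]='b': occ=2, LF[9]=C('b')+2=15+2=17
L[10]='b': occ=3, LF[10]=C('b')+3=15+3=18
L[11]='B': occ=4, LF[11]=C('B')+4=5+4=9
L[12]='A': occ=2, LF[12]=C('A')+2=1+2=3
L[13]='A': occ=3, LF[13]=C('A')+3=1+3=4
L[14]='a': occ=1, LF[14]=C('a')+1=10+1=11
L[15]='$': occ=0, LF[15]=C('$')+0=0+0=0
L[16]='a': occ=2, LF[16]=C('a')+2=10+2=12
L[17]='a': occ=3, LF[17]=C('a')+3=10+3=13
L[18]='a': occ=4, LF[18]=C('a')+4=10+4=14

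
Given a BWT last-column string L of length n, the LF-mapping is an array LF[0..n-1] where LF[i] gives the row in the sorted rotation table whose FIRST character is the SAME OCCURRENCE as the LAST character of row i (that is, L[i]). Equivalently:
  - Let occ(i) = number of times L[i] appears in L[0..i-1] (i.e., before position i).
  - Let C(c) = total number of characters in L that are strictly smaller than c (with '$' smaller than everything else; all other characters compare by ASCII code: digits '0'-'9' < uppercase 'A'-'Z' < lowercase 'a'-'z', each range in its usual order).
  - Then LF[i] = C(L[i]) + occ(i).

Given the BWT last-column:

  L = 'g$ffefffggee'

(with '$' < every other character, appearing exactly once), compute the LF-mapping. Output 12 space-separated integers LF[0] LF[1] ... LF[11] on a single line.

Char counts: '$':1, 'e':3, 'f':5, 'g':3
C (first-col start): C('$')=0, C('e')=1, C('f')=4, C('g')=9
L[0]='g': occ=0, LF[0]=C('g')+0=9+0=9
L[1]='$': occ=0, LF[1]=C('$')+0=0+0=0
L[2]='f': occ=0, LF[2]=C('f')+0=4+0=4
L[3]='f': occ=1, LF[3]=C('f')+1=4+1=5
L[4]='e': occ=0, LF[4]=C('e')+0=1+0=1
L[5]='f': occ=2, LF[5]=C('f')+2=4+2=6
L[6]='f': occ=3, LF[6]=C('f')+3=4+3=7
L[7]='f': occ=4, LF[7]=C('f')+4=4+4=8
L[8]='g': occ=1, LF[8]=C('g')+1=9+1=10
L[9]='g': occ=2, LF[9]=C('g')+2=9+2=11
L[10]='e': occ=1, LF[10]=C('e')+1=1+1=2
L[11]='e': occ=2, LF[11]=C('e')+2=1+2=3

Answer: 9 0 4 5 1 6 7 8 10 11 2 3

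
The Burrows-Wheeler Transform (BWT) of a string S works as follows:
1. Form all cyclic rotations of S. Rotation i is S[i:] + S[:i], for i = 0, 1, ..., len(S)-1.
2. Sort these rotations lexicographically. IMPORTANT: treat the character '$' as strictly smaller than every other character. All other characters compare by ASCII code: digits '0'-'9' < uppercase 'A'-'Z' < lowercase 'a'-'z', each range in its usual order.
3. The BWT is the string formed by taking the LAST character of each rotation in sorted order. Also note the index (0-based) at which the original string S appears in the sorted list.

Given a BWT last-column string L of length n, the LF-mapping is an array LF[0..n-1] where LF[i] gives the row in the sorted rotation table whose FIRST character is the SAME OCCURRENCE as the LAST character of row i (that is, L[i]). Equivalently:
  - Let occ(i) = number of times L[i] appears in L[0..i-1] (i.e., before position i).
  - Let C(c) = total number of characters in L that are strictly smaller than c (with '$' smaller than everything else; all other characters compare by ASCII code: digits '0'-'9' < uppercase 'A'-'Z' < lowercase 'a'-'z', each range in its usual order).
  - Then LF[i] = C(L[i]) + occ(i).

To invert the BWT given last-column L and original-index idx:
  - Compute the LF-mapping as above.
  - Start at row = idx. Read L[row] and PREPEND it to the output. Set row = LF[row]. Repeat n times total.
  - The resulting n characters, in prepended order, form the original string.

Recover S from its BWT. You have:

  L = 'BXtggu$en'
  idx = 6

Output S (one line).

Answer: nuggetXB$

Derivation:
LF mapping: 1 2 7 4 5 8 0 3 6
Walk LF starting at row 6, prepending L[row]:
  step 1: row=6, L[6]='$', prepend. Next row=LF[6]=0
  step 2: row=0, L[0]='B', prepend. Next row=LF[0]=1
  step 3: row=1, L[1]='X', prepend. Next row=LF[1]=2
  step 4: row=2, L[2]='t', prepend. Next row=LF[2]=7
  step 5: row=7, L[7]='e', prepend. Next row=LF[7]=3
  step 6: row=3, L[3]='g', prepend. Next row=LF[3]=4
  step 7: row=4, L[4]='g', prepend. Next row=LF[4]=5
  step 8: row=5, L[5]='u', prepend. Next row=LF[5]=8
  step 9: row=8, L[8]='n', prepend. Next row=LF[8]=6
Reversed output: nuggetXB$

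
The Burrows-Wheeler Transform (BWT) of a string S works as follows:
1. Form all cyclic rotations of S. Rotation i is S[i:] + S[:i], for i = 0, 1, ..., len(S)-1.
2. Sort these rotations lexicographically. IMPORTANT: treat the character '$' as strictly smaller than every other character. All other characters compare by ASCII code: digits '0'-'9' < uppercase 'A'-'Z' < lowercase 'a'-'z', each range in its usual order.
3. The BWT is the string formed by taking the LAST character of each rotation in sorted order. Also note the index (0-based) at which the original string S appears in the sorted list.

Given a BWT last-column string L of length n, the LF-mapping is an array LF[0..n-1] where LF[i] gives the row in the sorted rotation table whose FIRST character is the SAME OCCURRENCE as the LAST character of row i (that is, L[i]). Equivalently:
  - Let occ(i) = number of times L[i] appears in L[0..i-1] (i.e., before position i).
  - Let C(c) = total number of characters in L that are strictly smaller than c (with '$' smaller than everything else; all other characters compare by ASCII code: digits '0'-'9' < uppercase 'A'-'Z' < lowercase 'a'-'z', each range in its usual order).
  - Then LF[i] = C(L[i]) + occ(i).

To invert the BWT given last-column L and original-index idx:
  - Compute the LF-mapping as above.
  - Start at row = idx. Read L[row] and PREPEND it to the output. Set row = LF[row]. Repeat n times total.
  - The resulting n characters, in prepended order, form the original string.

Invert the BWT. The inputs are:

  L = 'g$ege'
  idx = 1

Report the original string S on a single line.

LF mapping: 3 0 1 4 2
Walk LF starting at row 1, prepending L[row]:
  step 1: row=1, L[1]='$', prepend. Next row=LF[1]=0
  step 2: row=0, L[0]='g', prepend. Next row=LF[0]=3
  step 3: row=3, L[3]='g', prepend. Next row=LF[3]=4
  step 4: row=4, L[4]='e', prepend. Next row=LF[4]=2
  step 5: row=2, L[2]='e', prepend. Next row=LF[2]=1
Reversed output: eegg$

Answer: eegg$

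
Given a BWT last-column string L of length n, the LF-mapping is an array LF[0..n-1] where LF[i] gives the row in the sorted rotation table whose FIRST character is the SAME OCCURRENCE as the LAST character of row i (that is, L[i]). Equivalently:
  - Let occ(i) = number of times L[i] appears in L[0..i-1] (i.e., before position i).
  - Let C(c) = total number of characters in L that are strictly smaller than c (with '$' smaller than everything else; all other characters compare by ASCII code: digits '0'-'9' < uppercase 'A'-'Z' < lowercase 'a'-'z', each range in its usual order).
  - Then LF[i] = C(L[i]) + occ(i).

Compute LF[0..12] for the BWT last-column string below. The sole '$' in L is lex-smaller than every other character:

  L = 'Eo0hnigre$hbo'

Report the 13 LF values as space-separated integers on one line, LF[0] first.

Answer: 2 10 1 6 9 8 5 12 4 0 7 3 11

Derivation:
Char counts: '$':1, '0':1, 'E':1, 'b':1, 'e':1, 'g':1, 'h':2, 'i':1, 'n':1, 'o':2, 'r':1
C (first-col start): C('$')=0, C('0')=1, C('E')=2, C('b')=3, C('e')=4, C('g')=5, C('h')=6, C('i')=8, C('n')=9, C('o')=10, C('r')=12
L[0]='E': occ=0, LF[0]=C('E')+0=2+0=2
L[1]='o': occ=0, LF[1]=C('o')+0=10+0=10
L[2]='0': occ=0, LF[2]=C('0')+0=1+0=1
L[3]='h': occ=0, LF[3]=C('h')+0=6+0=6
L[4]='n': occ=0, LF[4]=C('n')+0=9+0=9
L[5]='i': occ=0, LF[5]=C('i')+0=8+0=8
L[6]='g': occ=0, LF[6]=C('g')+0=5+0=5
L[7]='r': occ=0, LF[7]=C('r')+0=12+0=12
L[8]='e': occ=0, LF[8]=C('e')+0=4+0=4
L[9]='$': occ=0, LF[9]=C('$')+0=0+0=0
L[10]='h': occ=1, LF[10]=C('h')+1=6+1=7
L[11]='b': occ=0, LF[11]=C('b')+0=3+0=3
L[12]='o': occ=1, LF[12]=C('o')+1=10+1=11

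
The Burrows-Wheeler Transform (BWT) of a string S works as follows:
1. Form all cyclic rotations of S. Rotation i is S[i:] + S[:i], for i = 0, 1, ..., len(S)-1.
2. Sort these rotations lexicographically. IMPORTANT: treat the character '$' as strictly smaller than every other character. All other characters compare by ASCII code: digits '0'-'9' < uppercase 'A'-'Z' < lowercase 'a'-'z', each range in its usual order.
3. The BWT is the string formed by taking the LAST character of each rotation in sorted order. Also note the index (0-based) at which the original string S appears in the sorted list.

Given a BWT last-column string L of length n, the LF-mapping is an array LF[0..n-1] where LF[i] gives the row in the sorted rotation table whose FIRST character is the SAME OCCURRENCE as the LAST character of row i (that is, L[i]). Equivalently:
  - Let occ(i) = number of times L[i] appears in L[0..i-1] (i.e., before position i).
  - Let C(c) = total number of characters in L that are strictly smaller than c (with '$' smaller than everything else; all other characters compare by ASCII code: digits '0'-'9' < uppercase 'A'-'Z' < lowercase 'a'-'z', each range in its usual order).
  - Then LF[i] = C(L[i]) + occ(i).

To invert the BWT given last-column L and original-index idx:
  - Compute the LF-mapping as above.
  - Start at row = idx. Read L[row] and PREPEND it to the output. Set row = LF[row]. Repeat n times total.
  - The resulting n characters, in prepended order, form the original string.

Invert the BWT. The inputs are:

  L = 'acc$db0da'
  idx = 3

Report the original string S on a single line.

LF mapping: 2 5 6 0 7 4 1 8 3
Walk LF starting at row 3, prepending L[row]:
  step 1: row=3, L[3]='$', prepend. Next row=LF[3]=0
  step 2: row=0, L[0]='a', prepend. Next row=LF[0]=2
  step 3: row=2, L[2]='c', prepend. Next row=LF[2]=6
  step 4: row=6, L[6]='0', prepend. Next row=LF[6]=1
  step 5: row=1, L[1]='c', prepend. Next row=LF[1]=5
  step 6: row=5, L[5]='b', prepend. Next row=LF[5]=4
  step 7: row=4, L[4]='d', prepend. Next row=LF[4]=7
  step 8: row=7, L[7]='d', prepend. Next row=LF[7]=8
  step 9: row=8, L[8]='a', prepend. Next row=LF[8]=3
Reversed output: addbc0ca$

Answer: addbc0ca$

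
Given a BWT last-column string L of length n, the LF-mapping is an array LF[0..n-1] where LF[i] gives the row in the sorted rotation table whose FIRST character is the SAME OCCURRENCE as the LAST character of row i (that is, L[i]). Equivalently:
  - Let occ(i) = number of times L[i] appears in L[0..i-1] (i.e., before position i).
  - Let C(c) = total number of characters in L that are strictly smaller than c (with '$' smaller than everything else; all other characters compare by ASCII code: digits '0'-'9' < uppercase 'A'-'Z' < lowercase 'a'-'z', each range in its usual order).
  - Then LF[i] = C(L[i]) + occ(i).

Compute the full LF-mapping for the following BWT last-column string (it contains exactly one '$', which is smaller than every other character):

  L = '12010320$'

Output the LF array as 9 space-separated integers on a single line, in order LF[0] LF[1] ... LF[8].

Char counts: '$':1, '0':3, '1':2, '2':2, '3':1
C (first-col start): C('$')=0, C('0')=1, C('1')=4, C('2')=6, C('3')=8
L[0]='1': occ=0, LF[0]=C('1')+0=4+0=4
L[1]='2': occ=0, LF[1]=C('2')+0=6+0=6
L[2]='0': occ=0, LF[2]=C('0')+0=1+0=1
L[3]='1': occ=1, LF[3]=C('1')+1=4+1=5
L[4]='0': occ=1, LF[4]=C('0')+1=1+1=2
L[5]='3': occ=0, LF[5]=C('3')+0=8+0=8
L[6]='2': occ=1, LF[6]=C('2')+1=6+1=7
L[7]='0': occ=2, LF[7]=C('0')+2=1+2=3
L[8]='$': occ=0, LF[8]=C('$')+0=0+0=0

Answer: 4 6 1 5 2 8 7 3 0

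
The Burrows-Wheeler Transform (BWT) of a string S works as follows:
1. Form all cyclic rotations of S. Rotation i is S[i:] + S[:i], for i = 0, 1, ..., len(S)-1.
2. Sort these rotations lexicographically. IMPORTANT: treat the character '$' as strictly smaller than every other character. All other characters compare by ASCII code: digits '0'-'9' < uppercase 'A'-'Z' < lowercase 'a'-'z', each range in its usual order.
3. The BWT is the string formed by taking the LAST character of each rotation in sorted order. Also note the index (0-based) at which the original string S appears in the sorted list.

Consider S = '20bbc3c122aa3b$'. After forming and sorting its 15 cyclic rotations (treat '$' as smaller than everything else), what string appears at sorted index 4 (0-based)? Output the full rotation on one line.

Answer: 22aa3b$20bbc3c1

Derivation:
All 15 rotations (rotation i = S[i:]+S[:i]):
  rot[0] = 20bbc3c122aa3b$
  rot[1] = 0bbc3c122aa3b$2
  rot[2] = bbc3c122aa3b$20
  rot[3] = bc3c122aa3b$20b
  rot[4] = c3c122aa3b$20bb
  rot[5] = 3c122aa3b$20bbc
  rot[6] = c122aa3b$20bbc3
  rot[7] = 122aa3b$20bbc3c
  rot[8] = 22aa3b$20bbc3c1
  rot[9] = 2aa3b$20bbc3c12
  rot[10] = aa3b$20bbc3c122
  rot[11] = a3b$20bbc3c122a
  rot[12] = 3b$20bbc3c122aa
  rot[13] = b$20bbc3c122aa3
  rot[14] = $20bbc3c122aa3b
Sorted (with $ < everything):
  sorted[0] = $20bbc3c122aa3b
  sorted[1] = 0bbc3c122aa3b$2
  sorted[2] = 122aa3b$20bbc3c
  sorted[3] = 20bbc3c122aa3b$
  sorted[4] = 22aa3b$20bbc3c1
  sorted[5] = 2aa3b$20bbc3c12
  sorted[6] = 3b$20bbc3c122aa
  sorted[7] = 3c122aa3b$20bbc
  sorted[8] = a3b$20bbc3c122a
  sorted[9] = aa3b$20bbc3c122
  sorted[10] = b$20bbc3c122aa3
  sorted[11] = bbc3c122aa3b$20
  sorted[12] = bc3c122aa3b$20b
  sorted[13] = c122aa3b$20bbc3
  sorted[14] = c3c122aa3b$20bb
sorted[4] = 22aa3b$20bbc3c1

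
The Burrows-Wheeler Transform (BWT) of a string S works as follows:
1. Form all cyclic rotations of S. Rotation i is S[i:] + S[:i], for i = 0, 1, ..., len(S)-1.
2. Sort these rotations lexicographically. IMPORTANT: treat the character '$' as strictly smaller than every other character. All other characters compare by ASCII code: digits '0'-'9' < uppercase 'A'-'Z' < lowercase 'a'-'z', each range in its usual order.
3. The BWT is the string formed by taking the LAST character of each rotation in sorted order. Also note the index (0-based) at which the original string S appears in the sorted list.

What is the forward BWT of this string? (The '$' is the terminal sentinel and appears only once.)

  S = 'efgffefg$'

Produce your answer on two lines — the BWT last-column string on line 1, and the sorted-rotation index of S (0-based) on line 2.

Answer: gf$fgeeff
2

Derivation:
All 9 rotations (rotation i = S[i:]+S[:i]):
  rot[0] = efgffefg$
  rot[1] = fgffefg$e
  rot[2] = gffefg$ef
  rot[3] = ffefg$efg
  rot[4] = fefg$efgf
  rot[5] = efg$efgff
  rot[6] = fg$efgffe
  rot[7] = g$efgffef
  rot[8] = $efgffefg
Sorted (with $ < everything):
  sorted[0] = $efgffefg  (last char: 'g')
  sorted[1] = efg$efgff  (last char: 'f')
  sorted[2] = efgffefg$  (last char: '$')
  sorted[3] = fefg$efgf  (last char: 'f')
  sorted[4] = ffefg$efg  (last char: 'g')
  sorted[5] = fg$efgffe  (last char: 'e')
  sorted[6] = fgffefg$e  (last char: 'e')
  sorted[7] = g$efgffef  (last char: 'f')
  sorted[8] = gffefg$ef  (last char: 'f')
Last column: gf$fgeeff
Original string S is at sorted index 2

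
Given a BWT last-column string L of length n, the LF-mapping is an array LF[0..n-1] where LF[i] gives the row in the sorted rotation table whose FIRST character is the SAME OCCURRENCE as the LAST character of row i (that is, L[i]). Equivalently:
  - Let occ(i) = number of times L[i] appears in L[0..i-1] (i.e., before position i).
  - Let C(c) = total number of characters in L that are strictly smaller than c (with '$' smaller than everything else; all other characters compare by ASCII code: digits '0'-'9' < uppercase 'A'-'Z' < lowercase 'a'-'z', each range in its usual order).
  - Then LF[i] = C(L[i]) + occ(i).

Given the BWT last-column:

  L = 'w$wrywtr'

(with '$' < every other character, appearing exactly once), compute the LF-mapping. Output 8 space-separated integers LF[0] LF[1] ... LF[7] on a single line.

Char counts: '$':1, 'r':2, 't':1, 'w':3, 'y':1
C (first-col start): C('$')=0, C('r')=1, C('t')=3, C('w')=4, C('y')=7
L[0]='w': occ=0, LF[0]=C('w')+0=4+0=4
L[1]='$': occ=0, LF[1]=C('$')+0=0+0=0
L[2]='w': occ=1, LF[2]=C('w')+1=4+1=5
L[3]='r': occ=0, LF[3]=C('r')+0=1+0=1
L[4]='y': occ=0, LF[4]=C('y')+0=7+0=7
L[5]='w': occ=2, LF[5]=C('w')+2=4+2=6
L[6]='t': occ=0, LF[6]=C('t')+0=3+0=3
L[7]='r': occ=1, LF[7]=C('r')+1=1+1=2

Answer: 4 0 5 1 7 6 3 2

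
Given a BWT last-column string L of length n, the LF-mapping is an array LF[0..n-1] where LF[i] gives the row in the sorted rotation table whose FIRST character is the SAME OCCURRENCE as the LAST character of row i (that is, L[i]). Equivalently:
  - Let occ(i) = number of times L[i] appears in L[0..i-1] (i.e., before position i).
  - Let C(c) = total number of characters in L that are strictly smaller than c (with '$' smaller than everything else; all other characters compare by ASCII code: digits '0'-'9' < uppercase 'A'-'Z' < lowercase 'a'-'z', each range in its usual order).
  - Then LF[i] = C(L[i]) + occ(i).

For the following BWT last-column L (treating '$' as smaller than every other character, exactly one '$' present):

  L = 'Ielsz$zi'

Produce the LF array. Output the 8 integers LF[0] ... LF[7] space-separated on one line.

Char counts: '$':1, 'I':1, 'e':1, 'i':1, 'l':1, 's':1, 'z':2
C (first-col start): C('$')=0, C('I')=1, C('e')=2, C('i')=3, C('l')=4, C('s')=5, C('z')=6
L[0]='I': occ=0, LF[0]=C('I')+0=1+0=1
L[1]='e': occ=0, LF[1]=C('e')+0=2+0=2
L[2]='l': occ=0, LF[2]=C('l')+0=4+0=4
L[3]='s': occ=0, LF[3]=C('s')+0=5+0=5
L[4]='z': occ=0, LF[4]=C('z')+0=6+0=6
L[5]='$': occ=0, LF[5]=C('$')+0=0+0=0
L[6]='z': occ=1, LF[6]=C('z')+1=6+1=7
L[7]='i': occ=0, LF[7]=C('i')+0=3+0=3

Answer: 1 2 4 5 6 0 7 3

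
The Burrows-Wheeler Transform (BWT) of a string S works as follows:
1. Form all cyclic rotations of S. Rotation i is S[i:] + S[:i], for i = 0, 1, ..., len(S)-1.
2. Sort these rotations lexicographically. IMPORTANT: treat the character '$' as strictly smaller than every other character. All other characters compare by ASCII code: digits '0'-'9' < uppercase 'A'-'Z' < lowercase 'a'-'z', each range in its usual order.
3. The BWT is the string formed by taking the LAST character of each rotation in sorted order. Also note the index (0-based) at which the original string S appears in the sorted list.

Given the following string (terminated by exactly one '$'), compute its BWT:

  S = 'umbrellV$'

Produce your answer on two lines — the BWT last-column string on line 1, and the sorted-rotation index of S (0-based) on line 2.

All 9 rotations (rotation i = S[i:]+S[:i]):
  rot[0] = umbrellV$
  rot[1] = mbrellV$u
  rot[2] = brellV$um
  rot[3] = rellV$umb
  rot[4] = ellV$umbr
  rot[5] = llV$umbre
  rot[6] = lV$umbrel
  rot[7] = V$umbrell
  rot[8] = $umbrellV
Sorted (with $ < everything):
  sorted[0] = $umbrellV  (last char: 'V')
  sorted[1] = V$umbrell  (last char: 'l')
  sorted[2] = brellV$um  (last char: 'm')
  sorted[3] = ellV$umbr  (last char: 'r')
  sorted[4] = lV$umbrel  (last char: 'l')
  sorted[5] = llV$umbre  (last char: 'e')
  sorted[6] = mbrellV$u  (last char: 'u')
  sorted[7] = rellV$umb  (last char: 'b')
  sorted[8] = umbrellV$  (last char: '$')
Last column: Vlmrleub$
Original string S is at sorted index 8

Answer: Vlmrleub$
8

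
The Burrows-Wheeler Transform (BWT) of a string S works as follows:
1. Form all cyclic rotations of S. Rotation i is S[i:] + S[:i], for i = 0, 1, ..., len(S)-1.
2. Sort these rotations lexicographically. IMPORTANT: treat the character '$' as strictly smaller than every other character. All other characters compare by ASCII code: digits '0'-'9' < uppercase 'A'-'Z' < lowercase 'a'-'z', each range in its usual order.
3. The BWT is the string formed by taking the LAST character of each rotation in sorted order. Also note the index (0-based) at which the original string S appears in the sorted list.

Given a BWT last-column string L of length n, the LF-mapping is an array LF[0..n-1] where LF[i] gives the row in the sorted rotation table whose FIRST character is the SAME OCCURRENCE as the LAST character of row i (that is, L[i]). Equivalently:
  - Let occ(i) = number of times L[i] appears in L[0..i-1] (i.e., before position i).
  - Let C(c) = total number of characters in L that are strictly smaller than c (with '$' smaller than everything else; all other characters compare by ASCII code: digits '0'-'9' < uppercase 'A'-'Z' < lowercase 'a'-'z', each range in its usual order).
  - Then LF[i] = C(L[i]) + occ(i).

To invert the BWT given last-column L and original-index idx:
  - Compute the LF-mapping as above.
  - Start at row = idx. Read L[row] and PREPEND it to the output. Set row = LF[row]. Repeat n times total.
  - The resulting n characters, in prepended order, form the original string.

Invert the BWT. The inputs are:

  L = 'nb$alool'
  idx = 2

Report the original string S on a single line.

LF mapping: 5 2 0 1 3 6 7 4
Walk LF starting at row 2, prepending L[row]:
  step 1: row=2, L[2]='$', prepend. Next row=LF[2]=0
  step 2: row=0, L[0]='n', prepend. Next row=LF[0]=5
  step 3: row=5, L[5]='o', prepend. Next row=LF[5]=6
  step 4: row=6, L[6]='o', prepend. Next row=LF[6]=7
  step 5: row=7, L[7]='l', prepend. Next row=LF[7]=4
  step 6: row=4, L[4]='l', prepend. Next row=LF[4]=3
  step 7: row=3, L[3]='a', prepend. Next row=LF[3]=1
  step 8: row=1, L[1]='b', prepend. Next row=LF[1]=2
Reversed output: balloon$

Answer: balloon$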